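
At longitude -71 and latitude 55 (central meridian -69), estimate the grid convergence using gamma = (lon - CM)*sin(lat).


gamma = (-71 - -69) * sin(55) = -2 * 0.819152 = -1.638 degrees

-1.638 degrees


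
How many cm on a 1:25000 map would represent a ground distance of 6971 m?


map_cm = 6971 * 100 / 25000 = 27.884 cm ≈ 27.88 cm

27.88 cm


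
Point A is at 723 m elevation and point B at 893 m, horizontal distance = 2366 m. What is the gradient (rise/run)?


gradient = (893 - 723) / 2366 = 170 / 2366 = 0.0719

0.0719


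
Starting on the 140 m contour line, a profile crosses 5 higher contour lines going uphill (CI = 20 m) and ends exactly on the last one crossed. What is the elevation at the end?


elevation = 140 + 5 * 20 = 240 m

240 m


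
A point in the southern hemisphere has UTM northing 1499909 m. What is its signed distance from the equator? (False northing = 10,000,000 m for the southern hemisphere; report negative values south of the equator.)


For southern: actual = 1499909 - 10000000 = -8500091 m

-8500091 m


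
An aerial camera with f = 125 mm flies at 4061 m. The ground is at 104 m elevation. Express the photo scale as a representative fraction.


scale = f / (H - h) = 125 mm / 3957 m = 125 / 3957000 = 1:31656

1:31656


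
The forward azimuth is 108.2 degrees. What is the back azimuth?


back azimuth = (108.2 + 180) mod 360 = 288.2 degrees

288.2 degrees


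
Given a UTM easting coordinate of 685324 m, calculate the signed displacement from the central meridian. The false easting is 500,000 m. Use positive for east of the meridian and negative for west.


displacement = 685324 - 500000 = 185324 m

185324 m


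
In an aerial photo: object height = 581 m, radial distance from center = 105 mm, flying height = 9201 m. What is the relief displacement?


d = h * r / H = 581 * 105 / 9201 = 6.63 mm

6.63 mm


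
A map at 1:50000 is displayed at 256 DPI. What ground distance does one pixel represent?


pixel_cm = 2.54 / 256 ≈ 0.009922 cm
ground = pixel_cm * 50000 / 100 = 2.54 * 50000 / (256 * 100) = 127000 / 25600 ≈ 4.96 m

4.96 m


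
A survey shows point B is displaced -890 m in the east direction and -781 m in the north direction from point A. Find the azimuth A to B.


az = atan2(-890, -781) = -131.3 deg
adjusted to 0-360: 228.7 degrees

228.7 degrees


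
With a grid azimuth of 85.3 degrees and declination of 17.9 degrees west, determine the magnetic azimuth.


magnetic azimuth = grid azimuth - declination (east +ve)
mag_az = 85.3 - -17.9 = 103.2 degrees

103.2 degrees


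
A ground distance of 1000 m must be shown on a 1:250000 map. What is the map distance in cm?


map_cm = 1000 * 100 / 250000 = 0.4 cm

0.4 cm


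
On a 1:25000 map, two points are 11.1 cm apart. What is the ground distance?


ground = 11.1 cm * 25000 / 100 = 2775.0 m = 2.775 km

2.775 km


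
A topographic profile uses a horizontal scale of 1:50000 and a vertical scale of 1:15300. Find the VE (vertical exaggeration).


VE = horizontal_scale / vertical_scale = 50000 / 15300 ≈ 3.3

3.3x


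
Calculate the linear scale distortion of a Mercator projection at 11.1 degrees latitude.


SF = 1 / cos(11.1) = 1 / 0.981293 = 1.019

1.019


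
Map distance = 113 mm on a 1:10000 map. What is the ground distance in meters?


ground = 113 mm * 10000 / 1000 = 1130.0 m

1130.0 m


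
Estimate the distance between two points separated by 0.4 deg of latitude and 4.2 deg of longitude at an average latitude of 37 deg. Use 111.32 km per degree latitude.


dlat_km = 0.4 * 111.32 = 44.528
dlon_km = 4.2 * 111.32 * cos(37) ≈ 373.397
dist = sqrt(44.528^2 + 373.397^2) ≈ 376.0 km

376.0 km


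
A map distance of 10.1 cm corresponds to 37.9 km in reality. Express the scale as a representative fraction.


ground = 37.9 km = 3790000 cm; RF denominator = ground / map = 3790000 / 10.1 ≈ 375248; RF = 1:375248

1:375248


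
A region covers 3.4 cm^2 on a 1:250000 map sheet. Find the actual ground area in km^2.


ground_area = 3.4 * (250000/100)^2 = 21250000.0 m^2 = 21.25 km^2

21.25 km^2


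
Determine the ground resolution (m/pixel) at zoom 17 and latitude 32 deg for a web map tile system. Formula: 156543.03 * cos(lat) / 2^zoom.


res = 156543.03 * cos(32) / 2^17 = 156543.03 * 0.8480481 / 131072 = 1.01 m/pixel

1.01 m/pixel


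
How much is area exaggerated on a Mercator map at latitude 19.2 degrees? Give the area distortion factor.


area_distortion = 1/cos^2(19.2) = 1.121

1.121


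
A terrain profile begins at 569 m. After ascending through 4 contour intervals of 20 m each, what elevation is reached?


elevation = 569 + 4 * 20 = 649 m

649 m


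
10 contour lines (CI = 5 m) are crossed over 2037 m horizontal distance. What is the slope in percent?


elevation change = 10 * 5 = 50 m
slope = 50 / 2037 * 100 = 2.5%

2.5%


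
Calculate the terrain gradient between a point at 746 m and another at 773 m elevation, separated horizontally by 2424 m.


gradient = (773 - 746) / 2424 = 27 / 2424 = 0.0111

0.0111


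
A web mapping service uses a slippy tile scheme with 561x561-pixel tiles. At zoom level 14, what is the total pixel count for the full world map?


tiles per axis = 2^14 = 16384
total tiles = 16384^2 = 268435456
pixels per axis = 16384 * 561 = 9191424
total pixels = 9191424^2 = 84482275147776

84482275147776 pixels


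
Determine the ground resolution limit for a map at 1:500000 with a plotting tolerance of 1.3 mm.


ground = 1.3 mm * 500000 / 1000 = 650.0 m

650.0 m


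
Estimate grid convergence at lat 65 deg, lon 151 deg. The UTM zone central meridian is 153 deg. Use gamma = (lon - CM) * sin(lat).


gamma = (151 - 153) * sin(65) = -2 * 0.906308 = -1.813 degrees

-1.813 degrees


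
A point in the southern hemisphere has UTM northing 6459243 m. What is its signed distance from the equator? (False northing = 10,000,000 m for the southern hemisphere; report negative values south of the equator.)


For southern: actual = 6459243 - 10000000 = -3540757 m

-3540757 m


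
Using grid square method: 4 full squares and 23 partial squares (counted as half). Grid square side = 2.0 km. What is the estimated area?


effective squares = 4 + 23 * 0.5 = 15.5
area = 15.5 * 4.0 = 62.0 km^2

62.0 km^2


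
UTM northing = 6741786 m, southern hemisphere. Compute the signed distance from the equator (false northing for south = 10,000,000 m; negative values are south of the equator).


For southern: actual = 6741786 - 10000000 = -3258214 m

-3258214 m


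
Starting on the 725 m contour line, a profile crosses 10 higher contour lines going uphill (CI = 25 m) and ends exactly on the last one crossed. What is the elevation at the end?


elevation = 725 + 10 * 25 = 975 m

975 m


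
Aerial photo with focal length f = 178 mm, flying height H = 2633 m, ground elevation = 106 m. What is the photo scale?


scale = f / (H - h) = 178 mm / 2527 m = 178 / 2527000 = 1:14197

1:14197


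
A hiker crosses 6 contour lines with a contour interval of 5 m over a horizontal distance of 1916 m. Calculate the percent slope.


elevation change = 6 * 5 = 30 m
slope = 30 / 1916 * 100 = 1.6%

1.6%


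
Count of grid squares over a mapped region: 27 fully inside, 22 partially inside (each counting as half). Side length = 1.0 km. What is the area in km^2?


effective squares = 27 + 22 * 0.5 = 38.0
area = 38.0 * 1.0 = 38.0 km^2

38.0 km^2


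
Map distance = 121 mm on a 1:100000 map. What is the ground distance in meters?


ground = 121 mm * 100000 / 1000 = 12100.0 m

12100.0 m


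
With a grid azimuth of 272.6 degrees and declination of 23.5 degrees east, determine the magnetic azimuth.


magnetic azimuth = grid azimuth - declination (east +ve)
mag_az = 272.6 - 23.5 = 249.1 degrees

249.1 degrees


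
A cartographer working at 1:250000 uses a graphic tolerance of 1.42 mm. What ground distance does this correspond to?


ground = 1.42 mm * 250000 / 1000 = 355.0 m

355.0 m


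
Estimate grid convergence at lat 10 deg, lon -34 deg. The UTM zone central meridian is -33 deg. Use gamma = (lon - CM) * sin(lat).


gamma = (-34 - -33) * sin(10) = -1 * 0.173648 = -0.174 degrees

-0.174 degrees


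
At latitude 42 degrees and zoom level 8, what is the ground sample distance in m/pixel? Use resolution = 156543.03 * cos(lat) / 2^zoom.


res = 156543.03 * cos(42) / 2^8 = 156543.03 * 0.74314483 / 256 = 454.43 m/pixel

454.43 m/pixel


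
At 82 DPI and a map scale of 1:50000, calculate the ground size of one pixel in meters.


pixel_cm = 2.54 / 82 ≈ 0.030976 cm
ground = pixel_cm * 50000 / 100 = 2.54 * 50000 / (82 * 100) = 127000 / 8200 ≈ 15.49 m

15.49 m


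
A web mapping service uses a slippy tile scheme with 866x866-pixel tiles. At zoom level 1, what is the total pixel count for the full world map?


tiles per axis = 2^1 = 2
total tiles = 2^2 = 4
pixels per axis = 2 * 866 = 1732
total pixels = 1732^2 = 2999824

2999824 pixels


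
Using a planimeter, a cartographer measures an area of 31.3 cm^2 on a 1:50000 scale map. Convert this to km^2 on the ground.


ground_area = 31.3 * (50000/100)^2 = 7825000.0 m^2 = 7.825 km^2

7.825 km^2


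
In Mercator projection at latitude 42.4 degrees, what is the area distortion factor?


area_distortion = 1/cos^2(42.4) = 1.834

1.834


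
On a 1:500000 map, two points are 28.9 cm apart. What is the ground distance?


ground = 28.9 cm * 500000 / 100 = 144500.0 m = 144.5 km

144.5 km


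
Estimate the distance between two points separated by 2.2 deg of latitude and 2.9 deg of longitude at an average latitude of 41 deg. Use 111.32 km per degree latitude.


dlat_km = 2.2 * 111.32 = 244.904
dlon_km = 2.9 * 111.32 * cos(41) ≈ 243.641
dist = sqrt(244.904^2 + 243.641^2) ≈ 345.5 km

345.5 km


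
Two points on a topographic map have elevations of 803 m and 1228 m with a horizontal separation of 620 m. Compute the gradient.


gradient = (1228 - 803) / 620 = 425 / 620 = 0.6855

0.6855


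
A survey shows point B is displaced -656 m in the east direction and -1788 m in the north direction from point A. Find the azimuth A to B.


az = atan2(-656, -1788) = -159.9 deg
adjusted to 0-360: 200.1 degrees

200.1 degrees


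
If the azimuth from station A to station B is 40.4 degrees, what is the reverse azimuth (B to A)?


back azimuth = (40.4 + 180) mod 360 = 220.4 degrees

220.4 degrees


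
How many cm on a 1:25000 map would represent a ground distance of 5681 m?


map_cm = 5681 * 100 / 25000 = 22.724 cm ≈ 22.72 cm

22.72 cm


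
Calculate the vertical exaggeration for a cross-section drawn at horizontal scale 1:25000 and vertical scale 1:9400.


VE = horizontal_scale / vertical_scale = 25000 / 9400 ≈ 2.7

2.7x


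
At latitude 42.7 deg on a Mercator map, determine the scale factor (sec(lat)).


SF = 1 / cos(42.7) = 1 / 0.734915 = 1.361

1.361


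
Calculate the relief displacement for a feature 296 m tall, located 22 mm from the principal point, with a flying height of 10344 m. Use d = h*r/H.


d = h * r / H = 296 * 22 / 10344 = 0.63 mm

0.63 mm


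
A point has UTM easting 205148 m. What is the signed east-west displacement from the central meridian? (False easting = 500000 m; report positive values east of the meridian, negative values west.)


displacement = 205148 - 500000 = -294852 m

-294852 m


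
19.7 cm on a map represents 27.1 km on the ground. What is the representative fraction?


ground = 27.1 km = 2710000 cm; RF denominator = ground / map = 2710000 / 19.7 ≈ 137563; RF = 1:137563

1:137563


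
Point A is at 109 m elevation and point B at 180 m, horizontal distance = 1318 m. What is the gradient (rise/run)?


gradient = (180 - 109) / 1318 = 71 / 1318 = 0.0539

0.0539


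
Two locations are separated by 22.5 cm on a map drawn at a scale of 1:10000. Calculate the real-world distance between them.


ground = 22.5 cm * 10000 / 100 = 2250.0 m = 2.25 km

2.25 km


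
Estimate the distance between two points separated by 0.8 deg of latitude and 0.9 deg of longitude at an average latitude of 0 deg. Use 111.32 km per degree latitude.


dlat_km = 0.8 * 111.32 = 89.056
dlon_km = 0.9 * 111.32 * cos(0) ≈ 100.188
dist = sqrt(89.056^2 + 100.188^2) ≈ 134.0 km

134.0 km


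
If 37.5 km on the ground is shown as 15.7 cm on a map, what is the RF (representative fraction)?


ground = 37.5 km = 3750000 cm; RF denominator = ground / map = 3750000 / 15.7 ≈ 238854; RF = 1:238854

1:238854


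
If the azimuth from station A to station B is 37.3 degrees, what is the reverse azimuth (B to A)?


back azimuth = (37.3 + 180) mod 360 = 217.3 degrees

217.3 degrees


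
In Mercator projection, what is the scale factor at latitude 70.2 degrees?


SF = 1 / cos(70.2) = 1 / 0.338738 = 2.952

2.952


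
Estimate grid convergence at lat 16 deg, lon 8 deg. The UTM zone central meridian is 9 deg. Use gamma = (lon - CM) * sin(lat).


gamma = (8 - 9) * sin(16) = -1 * 0.275637 = -0.276 degrees

-0.276 degrees


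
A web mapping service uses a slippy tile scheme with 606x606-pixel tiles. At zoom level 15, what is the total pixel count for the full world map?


tiles per axis = 2^15 = 32768
total tiles = 32768^2 = 1073741824
pixels per axis = 32768 * 606 = 19857408
total pixels = 19857408^2 = 394316652478464

394316652478464 pixels


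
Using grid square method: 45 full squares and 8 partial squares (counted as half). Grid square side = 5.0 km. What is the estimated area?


effective squares = 45 + 8 * 0.5 = 49.0
area = 49.0 * 25.0 = 1225.0 km^2

1225.0 km^2


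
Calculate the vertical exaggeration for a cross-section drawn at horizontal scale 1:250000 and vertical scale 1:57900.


VE = horizontal_scale / vertical_scale = 250000 / 57900 ≈ 4.3

4.3x


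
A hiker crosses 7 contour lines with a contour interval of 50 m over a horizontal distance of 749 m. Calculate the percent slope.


elevation change = 7 * 50 = 350 m
slope = 350 / 749 * 100 = 46.7%

46.7%


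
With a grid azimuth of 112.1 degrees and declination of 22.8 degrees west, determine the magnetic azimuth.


magnetic azimuth = grid azimuth - declination (east +ve)
mag_az = 112.1 - -22.8 = 134.9 degrees

134.9 degrees


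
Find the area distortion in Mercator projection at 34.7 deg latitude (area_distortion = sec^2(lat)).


area_distortion = 1/cos^2(34.7) = 1.479

1.479


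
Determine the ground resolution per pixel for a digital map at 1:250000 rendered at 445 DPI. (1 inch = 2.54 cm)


pixel_cm = 2.54 / 445 ≈ 0.005708 cm
ground = pixel_cm * 250000 / 100 = 2.54 * 250000 / (445 * 100) = 635000 / 44500 ≈ 14.27 m

14.27 m


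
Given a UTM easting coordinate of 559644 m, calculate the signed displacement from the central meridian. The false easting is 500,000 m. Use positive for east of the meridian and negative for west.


displacement = 559644 - 500000 = 59644 m

59644 m


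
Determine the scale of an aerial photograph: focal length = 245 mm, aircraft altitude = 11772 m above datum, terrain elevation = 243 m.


scale = f / (H - h) = 245 mm / 11529 m = 245 / 11529000 = 1:47057

1:47057


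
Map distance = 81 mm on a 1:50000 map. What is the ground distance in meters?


ground = 81 mm * 50000 / 1000 = 4050.0 m

4050.0 m


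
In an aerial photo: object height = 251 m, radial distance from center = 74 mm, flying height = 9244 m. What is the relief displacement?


d = h * r / H = 251 * 74 / 9244 = 2.01 mm

2.01 mm


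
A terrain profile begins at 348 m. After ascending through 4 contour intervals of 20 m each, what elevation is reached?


elevation = 348 + 4 * 20 = 428 m

428 m


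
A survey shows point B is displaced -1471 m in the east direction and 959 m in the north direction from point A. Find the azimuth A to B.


az = atan2(-1471, 959) = -56.9 deg
adjusted to 0-360: 303.1 degrees

303.1 degrees


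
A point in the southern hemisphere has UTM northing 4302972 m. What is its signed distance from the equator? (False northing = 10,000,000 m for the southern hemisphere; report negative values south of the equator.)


For southern: actual = 4302972 - 10000000 = -5697028 m

-5697028 m


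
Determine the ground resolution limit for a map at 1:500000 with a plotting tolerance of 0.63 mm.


ground = 0.63 mm * 500000 / 1000 = 315.0 m

315.0 m


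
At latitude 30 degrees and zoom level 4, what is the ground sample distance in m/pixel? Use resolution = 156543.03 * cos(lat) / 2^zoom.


res = 156543.03 * cos(30) / 2^4 = 156543.03 * 0.8660254 / 16 = 8473.14 m/pixel

8473.14 m/pixel


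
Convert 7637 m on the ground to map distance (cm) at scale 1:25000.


map_cm = 7637 * 100 / 25000 = 30.548 cm ≈ 30.55 cm

30.55 cm


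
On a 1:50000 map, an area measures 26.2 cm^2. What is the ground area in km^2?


ground_area = 26.2 * (50000/100)^2 = 6550000.0 m^2 = 6.55 km^2

6.55 km^2


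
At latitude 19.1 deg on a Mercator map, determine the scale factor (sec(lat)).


SF = 1 / cos(19.1) = 1 / 0.944949 = 1.058

1.058


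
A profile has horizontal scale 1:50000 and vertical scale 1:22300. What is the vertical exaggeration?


VE = horizontal_scale / vertical_scale = 50000 / 22300 ≈ 2.2

2.2x


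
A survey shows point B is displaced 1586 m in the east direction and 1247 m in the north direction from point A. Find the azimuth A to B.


az = atan2(1586, 1247) = 51.8 deg
adjusted to 0-360: 51.8 degrees

51.8 degrees


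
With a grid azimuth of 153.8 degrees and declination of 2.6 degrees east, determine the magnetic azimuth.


magnetic azimuth = grid azimuth - declination (east +ve)
mag_az = 153.8 - 2.6 = 151.2 degrees

151.2 degrees


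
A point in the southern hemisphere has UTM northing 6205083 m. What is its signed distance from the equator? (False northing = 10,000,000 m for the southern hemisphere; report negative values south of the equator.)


For southern: actual = 6205083 - 10000000 = -3794917 m

-3794917 m


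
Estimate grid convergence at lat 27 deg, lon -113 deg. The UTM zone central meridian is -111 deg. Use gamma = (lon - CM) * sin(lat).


gamma = (-113 - -111) * sin(27) = -2 * 0.45399 = -0.908 degrees

-0.908 degrees


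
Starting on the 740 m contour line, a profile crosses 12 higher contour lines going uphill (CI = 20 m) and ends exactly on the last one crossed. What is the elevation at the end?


elevation = 740 + 12 * 20 = 980 m

980 m


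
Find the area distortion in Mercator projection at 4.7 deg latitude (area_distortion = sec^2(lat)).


area_distortion = 1/cos^2(4.7) = 1.007

1.007


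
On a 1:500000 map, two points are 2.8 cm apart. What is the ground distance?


ground = 2.8 cm * 500000 / 100 = 14000.0 m = 14.0 km

14.0 km


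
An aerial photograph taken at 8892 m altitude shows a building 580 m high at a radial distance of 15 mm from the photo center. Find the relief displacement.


d = h * r / H = 580 * 15 / 8892 = 0.98 mm

0.98 mm


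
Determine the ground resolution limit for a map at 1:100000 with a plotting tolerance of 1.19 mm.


ground = 1.19 mm * 100000 / 1000 = 119.0 m

119.0 m


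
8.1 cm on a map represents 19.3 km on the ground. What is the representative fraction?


ground = 19.3 km = 1930000 cm; RF denominator = ground / map = 1930000 / 8.1 ≈ 238272; RF = 1:238272

1:238272


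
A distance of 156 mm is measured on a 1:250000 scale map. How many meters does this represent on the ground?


ground = 156 mm * 250000 / 1000 = 39000.0 m

39000.0 m


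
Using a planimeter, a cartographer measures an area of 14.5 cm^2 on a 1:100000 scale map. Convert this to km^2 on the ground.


ground_area = 14.5 * (100000/100)^2 = 14500000.0 m^2 = 14.5 km^2

14.5 km^2


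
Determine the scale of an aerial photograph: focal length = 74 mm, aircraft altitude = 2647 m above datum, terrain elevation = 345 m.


scale = f / (H - h) = 74 mm / 2302 m = 74 / 2302000 = 1:31108

1:31108


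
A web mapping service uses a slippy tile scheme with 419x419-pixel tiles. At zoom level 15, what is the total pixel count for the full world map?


tiles per axis = 2^15 = 32768
total tiles = 32768^2 = 1073741824
pixels per axis = 32768 * 419 = 13729792
total pixels = 13729792^2 = 188507188363264

188507188363264 pixels


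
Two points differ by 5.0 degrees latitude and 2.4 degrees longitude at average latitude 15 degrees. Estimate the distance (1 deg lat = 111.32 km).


dlat_km = 5.0 * 111.32 = 556.6
dlon_km = 2.4 * 111.32 * cos(15) ≈ 258.064
dist = sqrt(556.6^2 + 258.064^2) ≈ 613.5 km

613.5 km


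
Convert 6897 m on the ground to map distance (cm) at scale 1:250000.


map_cm = 6897 * 100 / 250000 = 2.7588 cm ≈ 2.76 cm

2.76 cm


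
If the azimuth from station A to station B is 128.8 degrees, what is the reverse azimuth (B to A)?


back azimuth = (128.8 + 180) mod 360 = 308.8 degrees

308.8 degrees


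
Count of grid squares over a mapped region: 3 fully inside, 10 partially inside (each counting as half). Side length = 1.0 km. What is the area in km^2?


effective squares = 3 + 10 * 0.5 = 8.0
area = 8.0 * 1.0 = 8.0 km^2

8.0 km^2


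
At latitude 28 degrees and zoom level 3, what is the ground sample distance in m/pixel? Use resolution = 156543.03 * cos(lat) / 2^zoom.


res = 156543.03 * cos(28) / 2^3 = 156543.03 * 0.88294759 / 8 = 17277.41 m/pixel

17277.41 m/pixel


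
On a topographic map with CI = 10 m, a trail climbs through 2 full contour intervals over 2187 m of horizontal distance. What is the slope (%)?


elevation change = 2 * 10 = 20 m
slope = 20 / 2187 * 100 = 0.9%

0.9%


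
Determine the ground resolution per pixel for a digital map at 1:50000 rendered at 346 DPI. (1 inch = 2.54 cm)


pixel_cm = 2.54 / 346 ≈ 0.007341 cm
ground = pixel_cm * 50000 / 100 = 2.54 * 50000 / (346 * 100) = 127000 / 34600 ≈ 3.67 m

3.67 m


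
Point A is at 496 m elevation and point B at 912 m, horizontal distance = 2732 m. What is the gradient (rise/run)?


gradient = (912 - 496) / 2732 = 416 / 2732 = 0.1523

0.1523


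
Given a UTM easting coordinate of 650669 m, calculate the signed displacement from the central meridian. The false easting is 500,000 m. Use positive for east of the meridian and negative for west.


displacement = 650669 - 500000 = 150669 m

150669 m


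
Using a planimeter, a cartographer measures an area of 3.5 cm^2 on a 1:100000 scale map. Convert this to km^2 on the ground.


ground_area = 3.5 * (100000/100)^2 = 3500000.0 m^2 = 3.5 km^2

3.5 km^2


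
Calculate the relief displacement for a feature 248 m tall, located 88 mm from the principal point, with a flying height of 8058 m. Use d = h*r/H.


d = h * r / H = 248 * 88 / 8058 = 2.71 mm

2.71 mm


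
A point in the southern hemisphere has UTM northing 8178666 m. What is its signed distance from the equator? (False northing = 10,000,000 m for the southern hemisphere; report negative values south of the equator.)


For southern: actual = 8178666 - 10000000 = -1821334 m

-1821334 m


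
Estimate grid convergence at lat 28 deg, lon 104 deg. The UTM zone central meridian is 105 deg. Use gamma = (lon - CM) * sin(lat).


gamma = (104 - 105) * sin(28) = -1 * 0.469472 = -0.469 degrees

-0.469 degrees


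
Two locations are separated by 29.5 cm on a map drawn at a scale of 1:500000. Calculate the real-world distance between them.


ground = 29.5 cm * 500000 / 100 = 147500.0 m = 147.5 km

147.5 km


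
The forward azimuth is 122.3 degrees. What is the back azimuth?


back azimuth = (122.3 + 180) mod 360 = 302.3 degrees

302.3 degrees


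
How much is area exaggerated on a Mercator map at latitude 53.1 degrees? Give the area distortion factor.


area_distortion = 1/cos^2(53.1) = 2.774

2.774


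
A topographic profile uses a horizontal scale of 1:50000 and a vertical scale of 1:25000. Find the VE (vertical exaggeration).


VE = horizontal_scale / vertical_scale = 50000 / 25000 = 2.0

2.0x


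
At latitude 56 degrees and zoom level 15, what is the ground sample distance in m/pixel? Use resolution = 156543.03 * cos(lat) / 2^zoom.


res = 156543.03 * cos(56) / 2^15 = 156543.03 * 0.5591929 / 32768 = 2.67 m/pixel

2.67 m/pixel


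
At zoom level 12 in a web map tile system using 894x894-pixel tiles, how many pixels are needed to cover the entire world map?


tiles per axis = 2^12 = 4096
total tiles = 4096^2 = 16777216
pixels per axis = 4096 * 894 = 3661824
total pixels = 3661824^2 = 13408955006976

13408955006976 pixels


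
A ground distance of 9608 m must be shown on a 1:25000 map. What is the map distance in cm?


map_cm = 9608 * 100 / 25000 = 38.432 cm ≈ 38.43 cm

38.43 cm


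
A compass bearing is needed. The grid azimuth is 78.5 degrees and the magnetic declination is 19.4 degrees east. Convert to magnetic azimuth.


magnetic azimuth = grid azimuth - declination (east +ve)
mag_az = 78.5 - 19.4 = 59.1 degrees

59.1 degrees


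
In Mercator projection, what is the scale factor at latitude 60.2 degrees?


SF = 1 / cos(60.2) = 1 / 0.496974 = 2.012

2.012


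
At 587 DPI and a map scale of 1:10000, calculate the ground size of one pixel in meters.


pixel_cm = 2.54 / 587 ≈ 0.004327 cm
ground = pixel_cm * 10000 / 100 = 2.54 * 10000 / (587 * 100) = 25400 / 58700 ≈ 0.43 m

0.43 m


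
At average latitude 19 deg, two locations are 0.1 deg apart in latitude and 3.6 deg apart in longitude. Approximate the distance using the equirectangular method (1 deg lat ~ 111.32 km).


dlat_km = 0.1 * 111.32 = 11.132
dlon_km = 3.6 * 111.32 * cos(19) ≈ 378.918
dist = sqrt(11.132^2 + 378.918^2) ≈ 379.1 km

379.1 km


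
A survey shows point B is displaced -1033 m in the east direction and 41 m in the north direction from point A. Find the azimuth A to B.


az = atan2(-1033, 41) = -87.7 deg
adjusted to 0-360: 272.3 degrees

272.3 degrees


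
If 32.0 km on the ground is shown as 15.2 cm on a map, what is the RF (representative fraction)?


ground = 32.0 km = 3200000 cm; RF denominator = ground / map = 3200000 / 15.2 ≈ 210526; RF = 1:210526

1:210526


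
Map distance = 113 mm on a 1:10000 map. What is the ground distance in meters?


ground = 113 mm * 10000 / 1000 = 1130.0 m

1130.0 m


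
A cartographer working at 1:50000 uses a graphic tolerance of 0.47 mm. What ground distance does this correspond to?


ground = 0.47 mm * 50000 / 1000 = 23.5 m

23.5 m


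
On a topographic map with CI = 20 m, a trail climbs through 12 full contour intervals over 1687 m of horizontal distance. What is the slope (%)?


elevation change = 12 * 20 = 240 m
slope = 240 / 1687 * 100 = 14.2%

14.2%


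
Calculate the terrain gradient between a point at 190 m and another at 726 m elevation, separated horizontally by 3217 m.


gradient = (726 - 190) / 3217 = 536 / 3217 = 0.1666

0.1666


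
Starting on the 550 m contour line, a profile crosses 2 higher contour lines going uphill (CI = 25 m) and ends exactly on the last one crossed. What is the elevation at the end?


elevation = 550 + 2 * 25 = 600 m

600 m


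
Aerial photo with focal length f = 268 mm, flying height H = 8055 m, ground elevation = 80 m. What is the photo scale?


scale = f / (H - h) = 268 mm / 7975 m = 268 / 7975000 = 1:29757

1:29757


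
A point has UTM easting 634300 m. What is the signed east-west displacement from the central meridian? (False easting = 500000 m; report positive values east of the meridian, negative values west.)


displacement = 634300 - 500000 = 134300 m

134300 m


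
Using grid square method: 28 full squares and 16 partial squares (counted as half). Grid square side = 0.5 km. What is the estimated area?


effective squares = 28 + 16 * 0.5 = 36.0
area = 36.0 * 0.25 = 9.0 km^2

9.0 km^2


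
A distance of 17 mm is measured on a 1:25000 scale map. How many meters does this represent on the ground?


ground = 17 mm * 25000 / 1000 = 425.0 m

425.0 m


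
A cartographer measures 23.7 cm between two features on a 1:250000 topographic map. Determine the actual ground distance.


ground = 23.7 cm * 250000 / 100 = 59250.0 m = 59.25 km

59.25 km


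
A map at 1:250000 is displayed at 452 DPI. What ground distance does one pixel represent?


pixel_cm = 2.54 / 452 ≈ 0.005619 cm
ground = pixel_cm * 250000 / 100 = 2.54 * 250000 / (452 * 100) = 635000 / 45200 ≈ 14.05 m

14.05 m


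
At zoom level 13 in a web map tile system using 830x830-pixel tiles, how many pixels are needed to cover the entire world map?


tiles per axis = 2^13 = 8192
total tiles = 8192^2 = 67108864
pixels per axis = 8192 * 830 = 6799360
total pixels = 6799360^2 = 46231296409600

46231296409600 pixels


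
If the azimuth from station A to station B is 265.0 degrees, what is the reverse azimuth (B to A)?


back azimuth = (265.0 + 180) mod 360 = 85.0 degrees

85.0 degrees


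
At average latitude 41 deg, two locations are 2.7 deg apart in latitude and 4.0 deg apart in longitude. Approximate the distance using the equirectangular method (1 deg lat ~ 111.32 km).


dlat_km = 2.7 * 111.32 = 300.564
dlon_km = 4.0 * 111.32 * cos(41) ≈ 336.057
dist = sqrt(300.564^2 + 336.057^2) ≈ 450.9 km

450.9 km


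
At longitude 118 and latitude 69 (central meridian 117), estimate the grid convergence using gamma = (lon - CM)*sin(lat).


gamma = (118 - 117) * sin(69) = 1 * 0.93358 = 0.934 degrees

0.934 degrees


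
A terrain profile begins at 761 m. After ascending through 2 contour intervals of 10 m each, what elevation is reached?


elevation = 761 + 2 * 10 = 781 m

781 m


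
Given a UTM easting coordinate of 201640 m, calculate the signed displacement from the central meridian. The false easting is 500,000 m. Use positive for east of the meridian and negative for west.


displacement = 201640 - 500000 = -298360 m

-298360 m


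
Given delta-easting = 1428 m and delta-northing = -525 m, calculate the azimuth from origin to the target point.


az = atan2(1428, -525) = 110.2 deg
adjusted to 0-360: 110.2 degrees

110.2 degrees


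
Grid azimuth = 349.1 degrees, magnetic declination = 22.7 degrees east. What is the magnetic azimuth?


magnetic azimuth = grid azimuth - declination (east +ve)
mag_az = 349.1 - 22.7 = 326.4 degrees

326.4 degrees


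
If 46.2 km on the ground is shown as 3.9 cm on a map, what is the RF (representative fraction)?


ground = 46.2 km = 4620000 cm; RF denominator = ground / map = 4620000 / 3.9 ≈ 1184615; RF = 1:1184615

1:1184615


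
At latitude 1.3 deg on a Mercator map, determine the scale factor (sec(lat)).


SF = 1 / cos(1.3) = 1 / 0.999743 = 1.0

1.0


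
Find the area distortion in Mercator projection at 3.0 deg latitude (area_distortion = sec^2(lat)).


area_distortion = 1/cos^2(3.0) = 1.003

1.003


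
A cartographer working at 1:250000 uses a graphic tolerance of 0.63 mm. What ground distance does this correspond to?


ground = 0.63 mm * 250000 / 1000 = 157.5 m

157.5 m


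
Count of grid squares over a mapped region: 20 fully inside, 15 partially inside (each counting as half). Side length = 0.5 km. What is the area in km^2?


effective squares = 20 + 15 * 0.5 = 27.5
area = 27.5 * 0.25 = 6.875 km^2

6.875 km^2


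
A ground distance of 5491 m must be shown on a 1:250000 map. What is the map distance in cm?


map_cm = 5491 * 100 / 250000 = 2.1964 cm ≈ 2.2 cm

2.2 cm


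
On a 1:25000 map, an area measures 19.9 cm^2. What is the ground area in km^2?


ground_area = 19.9 * (25000/100)^2 = 1243750.0 m^2 = 1.24375 km^2 ≈ 1.244 km^2

1.244 km^2


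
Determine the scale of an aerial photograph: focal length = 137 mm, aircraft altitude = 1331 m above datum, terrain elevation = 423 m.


scale = f / (H - h) = 137 mm / 908 m = 137 / 908000 = 1:6628

1:6628


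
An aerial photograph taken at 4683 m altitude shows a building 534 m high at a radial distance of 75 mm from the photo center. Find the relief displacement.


d = h * r / H = 534 * 75 / 4683 = 8.55 mm

8.55 mm


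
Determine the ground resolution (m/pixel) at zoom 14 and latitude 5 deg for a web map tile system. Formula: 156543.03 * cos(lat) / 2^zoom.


res = 156543.03 * cos(5) / 2^14 = 156543.03 * 0.9961947 / 16384 = 9.52 m/pixel

9.52 m/pixel


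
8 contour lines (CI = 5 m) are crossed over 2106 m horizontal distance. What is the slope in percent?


elevation change = 8 * 5 = 40 m
slope = 40 / 2106 * 100 = 1.9%

1.9%


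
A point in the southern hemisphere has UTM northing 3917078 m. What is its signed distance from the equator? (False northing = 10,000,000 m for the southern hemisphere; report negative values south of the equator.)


For southern: actual = 3917078 - 10000000 = -6082922 m

-6082922 m


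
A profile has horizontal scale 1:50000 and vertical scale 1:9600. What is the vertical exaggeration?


VE = horizontal_scale / vertical_scale = 50000 / 9600 ≈ 5.2

5.2x


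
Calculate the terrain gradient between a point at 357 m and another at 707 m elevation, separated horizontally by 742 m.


gradient = (707 - 357) / 742 = 350 / 742 = 0.4717

0.4717


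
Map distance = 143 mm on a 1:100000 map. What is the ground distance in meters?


ground = 143 mm * 100000 / 1000 = 14300.0 m

14300.0 m


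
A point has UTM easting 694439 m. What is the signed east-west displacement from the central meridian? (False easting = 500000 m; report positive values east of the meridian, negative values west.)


displacement = 694439 - 500000 = 194439 m

194439 m


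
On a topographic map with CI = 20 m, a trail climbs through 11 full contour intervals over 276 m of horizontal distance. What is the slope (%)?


elevation change = 11 * 20 = 220 m
slope = 220 / 276 * 100 = 79.7%

79.7%


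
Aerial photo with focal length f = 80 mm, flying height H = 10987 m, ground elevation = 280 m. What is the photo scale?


scale = f / (H - h) = 80 mm / 10707 m = 80 / 10707000 = 1:133838

1:133838


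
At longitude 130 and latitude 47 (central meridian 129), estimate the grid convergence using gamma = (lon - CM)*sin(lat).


gamma = (130 - 129) * sin(47) = 1 * 0.731354 = 0.731 degrees

0.731 degrees


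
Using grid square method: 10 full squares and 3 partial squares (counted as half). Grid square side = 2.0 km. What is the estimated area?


effective squares = 10 + 3 * 0.5 = 11.5
area = 11.5 * 4.0 = 46.0 km^2

46.0 km^2


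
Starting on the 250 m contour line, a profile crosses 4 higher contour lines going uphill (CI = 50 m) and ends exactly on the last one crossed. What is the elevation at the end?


elevation = 250 + 4 * 50 = 450 m

450 m


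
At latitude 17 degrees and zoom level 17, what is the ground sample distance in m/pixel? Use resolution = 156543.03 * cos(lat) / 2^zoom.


res = 156543.03 * cos(17) / 2^17 = 156543.03 * 0.95630476 / 131072 = 1.14 m/pixel

1.14 m/pixel


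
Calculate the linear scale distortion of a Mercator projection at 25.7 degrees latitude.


SF = 1 / cos(25.7) = 1 / 0.901077 = 1.11

1.11


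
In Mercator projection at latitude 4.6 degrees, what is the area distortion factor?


area_distortion = 1/cos^2(4.6) = 1.006

1.006


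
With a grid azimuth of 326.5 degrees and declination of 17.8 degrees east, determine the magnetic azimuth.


magnetic azimuth = grid azimuth - declination (east +ve)
mag_az = 326.5 - 17.8 = 308.7 degrees

308.7 degrees


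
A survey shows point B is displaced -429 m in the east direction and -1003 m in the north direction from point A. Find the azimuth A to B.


az = atan2(-429, -1003) = -156.8 deg
adjusted to 0-360: 203.2 degrees

203.2 degrees


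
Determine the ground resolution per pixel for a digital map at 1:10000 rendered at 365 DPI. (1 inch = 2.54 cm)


pixel_cm = 2.54 / 365 ≈ 0.006959 cm
ground = pixel_cm * 10000 / 100 = 2.54 * 10000 / (365 * 100) = 25400 / 36500 ≈ 0.7 m

0.7 m


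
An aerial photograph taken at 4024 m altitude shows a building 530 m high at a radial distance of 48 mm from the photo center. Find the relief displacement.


d = h * r / H = 530 * 48 / 4024 = 6.32 mm

6.32 mm


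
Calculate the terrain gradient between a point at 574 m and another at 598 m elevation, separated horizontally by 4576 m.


gradient = (598 - 574) / 4576 = 24 / 4576 = 0.0052

0.0052


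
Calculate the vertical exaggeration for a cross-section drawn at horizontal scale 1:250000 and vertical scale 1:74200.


VE = horizontal_scale / vertical_scale = 250000 / 74200 ≈ 3.4

3.4x


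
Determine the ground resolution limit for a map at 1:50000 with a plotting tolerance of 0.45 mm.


ground = 0.45 mm * 50000 / 1000 = 22.5 m

22.5 m


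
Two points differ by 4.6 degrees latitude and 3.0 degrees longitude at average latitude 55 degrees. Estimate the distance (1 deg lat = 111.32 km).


dlat_km = 4.6 * 111.32 = 512.072
dlon_km = 3.0 * 111.32 * cos(55) ≈ 191.552
dist = sqrt(512.072^2 + 191.552^2) ≈ 546.7 km

546.7 km


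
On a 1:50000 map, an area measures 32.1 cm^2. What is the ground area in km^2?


ground_area = 32.1 * (50000/100)^2 = 8025000.0 m^2 = 8.025 km^2

8.025 km^2


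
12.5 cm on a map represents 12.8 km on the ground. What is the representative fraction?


ground = 12.8 km = 1280000 cm; RF denominator = ground / map = 1280000 / 12.5 = 102400; RF = 1:102400

1:102400


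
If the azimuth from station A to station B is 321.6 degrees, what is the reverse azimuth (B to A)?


back azimuth = (321.6 + 180) mod 360 = 141.6 degrees

141.6 degrees


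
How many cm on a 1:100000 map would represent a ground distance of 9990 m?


map_cm = 9990 * 100 / 100000 = 9.99 cm

9.99 cm


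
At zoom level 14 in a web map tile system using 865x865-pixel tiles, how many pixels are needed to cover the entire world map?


tiles per axis = 2^14 = 16384
total tiles = 16384^2 = 268435456
pixels per axis = 16384 * 865 = 14172160
total pixels = 14172160^2 = 200850119065600

200850119065600 pixels


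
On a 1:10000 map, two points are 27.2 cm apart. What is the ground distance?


ground = 27.2 cm * 10000 / 100 = 2720.0 m = 2.72 km

2.72 km


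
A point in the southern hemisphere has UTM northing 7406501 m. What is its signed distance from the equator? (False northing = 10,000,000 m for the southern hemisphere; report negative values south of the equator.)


For southern: actual = 7406501 - 10000000 = -2593499 m

-2593499 m


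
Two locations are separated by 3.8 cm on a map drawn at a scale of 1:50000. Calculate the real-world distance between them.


ground = 3.8 cm * 50000 / 100 = 1900.0 m = 1.9 km

1.9 km


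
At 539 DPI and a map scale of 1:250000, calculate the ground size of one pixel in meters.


pixel_cm = 2.54 / 539 ≈ 0.004712 cm
ground = pixel_cm * 250000 / 100 = 2.54 * 250000 / (539 * 100) = 635000 / 53900 ≈ 11.78 m

11.78 m


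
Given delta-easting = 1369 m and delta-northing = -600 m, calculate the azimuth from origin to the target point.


az = atan2(1369, -600) = 113.7 deg
adjusted to 0-360: 113.7 degrees

113.7 degrees


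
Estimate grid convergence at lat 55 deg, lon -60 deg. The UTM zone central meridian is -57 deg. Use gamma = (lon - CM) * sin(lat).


gamma = (-60 - -57) * sin(55) = -3 * 0.819152 = -2.457 degrees

-2.457 degrees


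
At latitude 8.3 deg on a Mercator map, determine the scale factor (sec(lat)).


SF = 1 / cos(8.3) = 1 / 0.989526 = 1.011

1.011


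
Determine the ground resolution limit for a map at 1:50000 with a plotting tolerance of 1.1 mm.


ground = 1.1 mm * 50000 / 1000 = 55.0 m

55.0 m
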